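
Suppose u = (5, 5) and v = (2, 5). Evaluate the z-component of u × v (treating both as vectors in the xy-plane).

5·5 - 5·2 = 25 - 10 = 15

15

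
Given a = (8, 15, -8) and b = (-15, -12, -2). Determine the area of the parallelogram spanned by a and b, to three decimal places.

225.861

i: 15·(-2) - (-8)·(-12) = -30 - 96 = -126
j: (-8)·(-15) - 8·(-2) = 120 - (-16) = 136
k: 8·(-12) - 15·(-15) = -96 - (-225) = 129
a × b = (-126, 136, 129)
|a × b| = √((-126)² + 136² + 129²) = √51013 ≈ 225.8606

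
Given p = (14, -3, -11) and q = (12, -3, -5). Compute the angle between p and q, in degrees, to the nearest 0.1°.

p · q = 14·12 + (-3)·(-3) + (-11)·(-5) = 168 + 9 + 55 = 232
|p|² = 196 + 9 + 121 = 326,  |p| = √326 ≈ 18.055470
|q|² = 144 + 9 + 25 = 178,  |q| = √178 ≈ 13.341664
cos θ = 232 / (18.055470 · 13.341664) ≈ 0.96310
θ = arccos(0.96310) ≈ 15.6°

15.6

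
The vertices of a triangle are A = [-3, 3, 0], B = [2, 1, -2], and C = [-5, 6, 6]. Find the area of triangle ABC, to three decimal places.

AB = (5, -2, -2),  AC = (-2, 3, 6)
i: (-2)·6 - (-2)·3 = -12 - (-6) = -6
j: (-2)·(-2) - 5·6 = 4 - 30 = -26
k: 5·3 - (-2)·(-2) = 15 - 4 = 11
AB × AC = (-6, -26, 11)
|AB × AC| = √833 ≈ 28.8617
area = ½ · 28.8617 ≈ 14.431

14.431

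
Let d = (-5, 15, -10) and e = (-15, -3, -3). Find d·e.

60

d · e = (-5)·(-15) + 15·(-3) + (-10)·(-3) = 75 - 45 + 30 = 60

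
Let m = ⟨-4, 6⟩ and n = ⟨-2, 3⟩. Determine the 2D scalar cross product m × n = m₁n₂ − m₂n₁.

(-4)·3 - 6·(-2) = -12 - (-12) = 0

0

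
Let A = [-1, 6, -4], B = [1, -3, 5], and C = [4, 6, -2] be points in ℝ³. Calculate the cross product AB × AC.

(-18, 41, 45)

AB = (2, -9, 9)
AC = (5, 0, 2)
i: (-9)·2 - 9·0 = -18 - 0 = -18
j: 9·5 - 2·2 = 45 - 4 = 41
k: 2·0 - (-9)·5 = 0 - (-45) = 45
AB × AC = (-18, 41, 45)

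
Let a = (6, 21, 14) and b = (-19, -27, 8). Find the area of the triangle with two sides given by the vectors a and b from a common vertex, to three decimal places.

i: 21·8 - 14·(-27) = 168 - (-378) = 546
j: 14·(-19) - 6·8 = -266 - 48 = -314
k: 6·(-27) - 21·(-19) = -162 - (-399) = 237
a × b = (546, -314, 237)
|a × b| = √(546² + (-314)² + 237²) = √452881 ≈ 672.9643
area = ½ · 672.9643 ≈ 336.482

336.482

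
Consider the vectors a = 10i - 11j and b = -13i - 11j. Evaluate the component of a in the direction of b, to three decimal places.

-0.528

a · b = 10·(-13) + (-11)·(-11) = -130 + 121 = -9
|b| = √(169 + 121) = √290 ≈ 17.0294
comp_b a = -9 / √290 ≈ -0.528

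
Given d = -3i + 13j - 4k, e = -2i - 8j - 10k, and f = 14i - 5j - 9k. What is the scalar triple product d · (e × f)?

-2608

e × f:
i: (-8)·(-9) - (-10)·(-5) = 72 - 50 = 22
j: (-10)·14 - (-2)·(-9) = -140 - 18 = -158
k: (-2)·(-5) - (-8)·14 = 10 - (-112) = 122
e × f = (22, -158, 122)
d · (e × f) = (-3)·22 + 13·(-158) + (-4)·122 = -66 - 2054 - 488 = -2608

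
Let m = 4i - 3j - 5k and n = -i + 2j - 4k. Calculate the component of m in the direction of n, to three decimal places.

m · n = 4·(-1) + (-3)·2 + (-5)·(-4) = -4 - 6 + 20 = 10
|n| = √(1 + 4 + 16) = √21 ≈ 4.5826
comp_n m = 10 / √21 ≈ 2.182

2.182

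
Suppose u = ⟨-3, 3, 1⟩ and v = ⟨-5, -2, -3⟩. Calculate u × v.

i: 3·(-3) - 1·(-2) = -9 - (-2) = -7
j: 1·(-5) - (-3)·(-3) = -5 - 9 = -14
k: (-3)·(-2) - 3·(-5) = 6 - (-15) = 21
u × v = (-7, -14, 21)

(-7, -14, 21)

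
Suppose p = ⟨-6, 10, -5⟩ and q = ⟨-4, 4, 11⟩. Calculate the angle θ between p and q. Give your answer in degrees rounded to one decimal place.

p · q = (-6)·(-4) + 10·4 + (-5)·11 = 24 + 40 - 55 = 9
|p|² = 36 + 100 + 25 = 161,  |p| = √161 ≈ 12.688578
|q|² = 16 + 16 + 121 = 153,  |q| = √153 ≈ 12.369317
cos θ = 9 / (12.688578 · 12.369317) ≈ 0.05734
θ = arccos(0.05734) ≈ 86.7°

86.7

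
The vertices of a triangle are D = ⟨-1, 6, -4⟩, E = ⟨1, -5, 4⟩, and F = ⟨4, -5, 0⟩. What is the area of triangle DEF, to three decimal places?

31.816

DE = (2, -11, 8),  DF = (5, -11, 4)
i: (-11)·4 - 8·(-11) = -44 - (-88) = 44
j: 8·5 - 2·4 = 40 - 8 = 32
k: 2·(-11) - (-11)·5 = -22 - (-55) = 33
DE × DF = (44, 32, 33)
|DE × DF| = √4049 ≈ 63.6318
area = ½ · 63.6318 ≈ 31.816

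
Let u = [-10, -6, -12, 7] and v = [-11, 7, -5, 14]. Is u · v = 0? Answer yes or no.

u · v = (-10)·(-11) + (-6)·7 + (-12)·(-5) + 7·14 = 110 - 42 + 60 + 98 = 226
Nonzero, so the vectors are not orthogonal.

no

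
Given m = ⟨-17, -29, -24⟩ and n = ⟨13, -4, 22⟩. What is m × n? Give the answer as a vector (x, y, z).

(-734, 62, 445)

i: (-29)·22 - (-24)·(-4) = -638 - 96 = -734
j: (-24)·13 - (-17)·22 = -312 - (-374) = 62
k: (-17)·(-4) - (-29)·13 = 68 - (-377) = 445
m × n = (-734, 62, 445)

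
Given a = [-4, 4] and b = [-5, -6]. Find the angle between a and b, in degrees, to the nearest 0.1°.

95.2

a · b = (-4)·(-5) + 4·(-6) = 20 - 24 = -4
|a|² = 16 + 16 = 32,  |a| = √32 ≈ 5.656854
|b|² = 25 + 36 = 61,  |b| = √61 ≈ 7.810250
cos θ = -4 / (5.656854 · 7.810250) ≈ -0.09054
θ = arccos(-0.09054) ≈ 95.2°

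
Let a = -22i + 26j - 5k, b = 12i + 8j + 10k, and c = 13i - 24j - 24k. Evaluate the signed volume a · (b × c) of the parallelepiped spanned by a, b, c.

11772

b × c:
i: 8·(-24) - 10·(-24) = -192 - (-240) = 48
j: 10·13 - 12·(-24) = 130 - (-288) = 418
k: 12·(-24) - 8·13 = -288 - 104 = -392
b × c = (48, 418, -392)
a · (b × c) = (-22)·48 + 26·418 + (-5)·(-392) = -1056 + 10868 + 1960 = 11772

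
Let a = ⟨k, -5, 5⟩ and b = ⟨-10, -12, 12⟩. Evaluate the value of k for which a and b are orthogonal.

a · b = k·(-10) + (-5)·(-12) + 5·12 = 120 - 10k
Set equal to 0: -10k = -120, so k = 12.

12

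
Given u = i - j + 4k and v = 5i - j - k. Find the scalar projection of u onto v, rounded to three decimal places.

u · v = 1·5 + (-1)·(-1) + 4·(-1) = 5 + 1 - 4 = 2
|v| = √(25 + 1 + 1) = √27 ≈ 5.1962
comp_v u = 2 / √27 ≈ 0.385

0.385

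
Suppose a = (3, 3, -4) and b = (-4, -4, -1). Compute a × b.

(-19, 19, 0)

i: 3·(-1) - (-4)·(-4) = -3 - 16 = -19
j: (-4)·(-4) - 3·(-1) = 16 - (-3) = 19
k: 3·(-4) - 3·(-4) = -12 - (-12) = 0
a × b = (-19, 19, 0)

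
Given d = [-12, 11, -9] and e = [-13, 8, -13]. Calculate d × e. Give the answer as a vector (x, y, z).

i: 11·(-13) - (-9)·8 = -143 - (-72) = -71
j: (-9)·(-13) - (-12)·(-13) = 117 - 156 = -39
k: (-12)·8 - 11·(-13) = -96 - (-143) = 47
d × e = (-71, -39, 47)

(-71, -39, 47)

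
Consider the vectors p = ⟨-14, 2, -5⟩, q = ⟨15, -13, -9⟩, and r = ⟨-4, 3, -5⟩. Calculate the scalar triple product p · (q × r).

-1031

q × r:
i: (-13)·(-5) - (-9)·3 = 65 - (-27) = 92
j: (-9)·(-4) - 15·(-5) = 36 - (-75) = 111
k: 15·3 - (-13)·(-4) = 45 - 52 = -7
q × r = (92, 111, -7)
p · (q × r) = (-14)·92 + 2·111 + (-5)·(-7) = -1288 + 222 + 35 = -1031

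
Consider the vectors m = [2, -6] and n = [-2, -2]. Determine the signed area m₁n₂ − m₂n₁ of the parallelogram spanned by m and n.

-16

2·(-2) - (-6)·(-2) = -4 - 12 = -16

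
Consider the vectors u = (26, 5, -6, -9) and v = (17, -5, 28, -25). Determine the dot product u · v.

474

u · v = 26·17 + 5·(-5) + (-6)·28 + (-9)·(-25) = 442 - 25 - 168 + 225 = 474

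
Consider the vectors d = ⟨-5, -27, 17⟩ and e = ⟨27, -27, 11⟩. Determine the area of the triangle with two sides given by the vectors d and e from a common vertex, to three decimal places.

509.150

i: (-27)·11 - 17·(-27) = -297 - (-459) = 162
j: 17·27 - (-5)·11 = 459 - (-55) = 514
k: (-5)·(-27) - (-27)·27 = 135 - (-729) = 864
d × e = (162, 514, 864)
|d × e| = √(162² + 514² + 864²) = √1036936 ≈ 1018.3005
area = ½ · 1018.3005 ≈ 509.150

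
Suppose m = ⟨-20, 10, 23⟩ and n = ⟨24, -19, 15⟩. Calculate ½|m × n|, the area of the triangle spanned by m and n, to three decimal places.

i: 10·15 - 23·(-19) = 150 - (-437) = 587
j: 23·24 - (-20)·15 = 552 - (-300) = 852
k: (-20)·(-19) - 10·24 = 380 - 240 = 140
m × n = (587, 852, 140)
|m × n| = √(587² + 852² + 140²) = √1090073 ≈ 1044.0656
area = ½ · 1044.0656 ≈ 522.033

522.033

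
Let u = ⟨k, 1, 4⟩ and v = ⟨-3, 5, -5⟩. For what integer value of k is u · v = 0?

-5

u · v = k·(-3) + 1·5 + 4·(-5) = -15 - 3k
Set equal to 0: -3k = 15, so k = -5.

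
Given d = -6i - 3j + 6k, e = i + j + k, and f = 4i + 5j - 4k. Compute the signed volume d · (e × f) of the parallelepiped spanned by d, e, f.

e × f:
i: 1·(-4) - 1·5 = -4 - 5 = -9
j: 1·4 - 1·(-4) = 4 - (-4) = 8
k: 1·5 - 1·4 = 5 - 4 = 1
e × f = (-9, 8, 1)
d · (e × f) = (-6)·(-9) + (-3)·8 + 6·1 = 54 - 24 + 6 = 36

36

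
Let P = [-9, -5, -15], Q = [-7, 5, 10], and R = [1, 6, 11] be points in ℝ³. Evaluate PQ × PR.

PQ = (2, 10, 25)
PR = (10, 11, 26)
i: 10·26 - 25·11 = 260 - 275 = -15
j: 25·10 - 2·26 = 250 - 52 = 198
k: 2·11 - 10·10 = 22 - 100 = -78
PQ × PR = (-15, 198, -78)

(-15, 198, -78)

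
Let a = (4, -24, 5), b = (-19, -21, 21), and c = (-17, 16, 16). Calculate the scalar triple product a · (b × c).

b × c:
i: (-21)·16 - 21·16 = -336 - 336 = -672
j: 21·(-17) - (-19)·16 = -357 - (-304) = -53
k: (-19)·16 - (-21)·(-17) = -304 - 357 = -661
b × c = (-672, -53, -661)
a · (b × c) = 4·(-672) + (-24)·(-53) + 5·(-661) = -2688 + 1272 - 3305 = -4721

-4721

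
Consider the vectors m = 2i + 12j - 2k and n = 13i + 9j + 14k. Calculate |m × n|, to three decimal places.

i: 12·14 - (-2)·9 = 168 - (-18) = 186
j: (-2)·13 - 2·14 = -26 - 28 = -54
k: 2·9 - 12·13 = 18 - 156 = -138
m × n = (186, -54, -138)
|m × n| = √(186² + (-54)² + (-138)²) = √56556 ≈ 237.8151

237.815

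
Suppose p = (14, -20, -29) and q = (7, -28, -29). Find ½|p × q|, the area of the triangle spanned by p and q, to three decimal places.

199.084

i: (-20)·(-29) - (-29)·(-28) = 580 - 812 = -232
j: (-29)·7 - 14·(-29) = -203 - (-406) = 203
k: 14·(-28) - (-20)·7 = -392 - (-140) = -252
p × q = (-232, 203, -252)
|p × q| = √((-232)² + 203² + (-252)²) = √158537 ≈ 398.1671
area = ½ · 398.1671 ≈ 199.084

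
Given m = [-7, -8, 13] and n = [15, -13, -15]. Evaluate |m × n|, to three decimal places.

368.974

i: (-8)·(-15) - 13·(-13) = 120 - (-169) = 289
j: 13·15 - (-7)·(-15) = 195 - 105 = 90
k: (-7)·(-13) - (-8)·15 = 91 - (-120) = 211
m × n = (289, 90, 211)
|m × n| = √(289² + 90² + 211²) = √136142 ≈ 368.9743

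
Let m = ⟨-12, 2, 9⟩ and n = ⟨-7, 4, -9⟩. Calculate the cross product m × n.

(-54, -171, -34)

i: 2·(-9) - 9·4 = -18 - 36 = -54
j: 9·(-7) - (-12)·(-9) = -63 - 108 = -171
k: (-12)·4 - 2·(-7) = -48 - (-14) = -34
m × n = (-54, -171, -34)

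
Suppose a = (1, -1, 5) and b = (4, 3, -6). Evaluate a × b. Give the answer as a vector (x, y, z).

(-9, 26, 7)

i: (-1)·(-6) - 5·3 = 6 - 15 = -9
j: 5·4 - 1·(-6) = 20 - (-6) = 26
k: 1·3 - (-1)·4 = 3 - (-4) = 7
a × b = (-9, 26, 7)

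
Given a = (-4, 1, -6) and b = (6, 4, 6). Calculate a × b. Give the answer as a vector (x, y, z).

(30, -12, -22)

i: 1·6 - (-6)·4 = 6 - (-24) = 30
j: (-6)·6 - (-4)·6 = -36 - (-24) = -12
k: (-4)·4 - 1·6 = -16 - 6 = -22
a × b = (30, -12, -22)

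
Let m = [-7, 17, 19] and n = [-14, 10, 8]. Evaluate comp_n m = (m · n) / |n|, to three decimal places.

m · n = (-7)·(-14) + 17·10 + 19·8 = 98 + 170 + 152 = 420
|n| = √(196 + 100 + 64) = √360 ≈ 18.9737
comp_n m = 420 / √360 ≈ 22.136

22.136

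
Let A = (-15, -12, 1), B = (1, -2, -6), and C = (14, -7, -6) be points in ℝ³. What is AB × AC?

AB = (16, 10, -7)
AC = (29, 5, -7)
i: 10·(-7) - (-7)·5 = -70 - (-35) = -35
j: (-7)·29 - 16·(-7) = -203 - (-112) = -91
k: 16·5 - 10·29 = 80 - 290 = -210
AB × AC = (-35, -91, -210)

(-35, -91, -210)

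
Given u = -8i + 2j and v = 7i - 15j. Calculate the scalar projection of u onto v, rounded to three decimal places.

-5.195

u · v = (-8)·7 + 2·(-15) = -56 - 30 = -86
|v| = √(49 + 225) = √274 ≈ 16.5529
comp_v u = -86 / √274 ≈ -5.195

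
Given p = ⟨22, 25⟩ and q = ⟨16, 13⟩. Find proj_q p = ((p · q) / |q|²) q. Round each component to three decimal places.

(25.487, 20.708)

p · q = 22·16 + 25·13 = 352 + 325 = 677
|q|² = 256 + 169 = 425
proj_q p = (677/425) · (16, 13) ≈ (25.487, 20.708)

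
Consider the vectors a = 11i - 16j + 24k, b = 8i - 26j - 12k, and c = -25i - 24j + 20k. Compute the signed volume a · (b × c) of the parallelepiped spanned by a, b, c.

-31336

b × c:
i: (-26)·20 - (-12)·(-24) = -520 - 288 = -808
j: (-12)·(-25) - 8·20 = 300 - 160 = 140
k: 8·(-24) - (-26)·(-25) = -192 - 650 = -842
b × c = (-808, 140, -842)
a · (b × c) = 11·(-808) + (-16)·140 + 24·(-842) = -8888 - 2240 - 20208 = -31336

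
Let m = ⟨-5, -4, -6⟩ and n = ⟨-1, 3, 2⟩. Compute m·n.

m · n = (-5)·(-1) + (-4)·3 + (-6)·2 = 5 - 12 - 12 = -19

-19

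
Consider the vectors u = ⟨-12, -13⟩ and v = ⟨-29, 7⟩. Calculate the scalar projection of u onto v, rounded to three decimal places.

8.615

u · v = (-12)·(-29) + (-13)·7 = 348 - 91 = 257
|v| = √(841 + 49) = √890 ≈ 29.8329
comp_v u = 257 / √890 ≈ 8.615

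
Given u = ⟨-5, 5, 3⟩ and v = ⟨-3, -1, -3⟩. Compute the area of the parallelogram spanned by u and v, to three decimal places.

i: 5·(-3) - 3·(-1) = -15 - (-3) = -12
j: 3·(-3) - (-5)·(-3) = -9 - 15 = -24
k: (-5)·(-1) - 5·(-3) = 5 - (-15) = 20
u × v = (-12, -24, 20)
|u × v| = √((-12)² + (-24)² + 20²) = √1120 ≈ 33.4664

33.466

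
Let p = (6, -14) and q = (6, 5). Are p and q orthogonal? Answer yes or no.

no

p · q = 6·6 + (-14)·5 = 36 - 70 = -34
Nonzero, so the vectors are not orthogonal.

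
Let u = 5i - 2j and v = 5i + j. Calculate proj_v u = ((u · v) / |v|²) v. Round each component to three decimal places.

u · v = 5·5 + (-2)·1 = 25 - 2 = 23
|v|² = 25 + 1 = 26
proj_v u = (23/26) · (5, 1) ≈ (4.423, 0.885)

(4.423, 0.885)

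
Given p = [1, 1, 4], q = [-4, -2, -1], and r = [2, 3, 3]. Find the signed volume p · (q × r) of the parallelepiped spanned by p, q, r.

-25

q × r:
i: (-2)·3 - (-1)·3 = -6 - (-3) = -3
j: (-1)·2 - (-4)·3 = -2 - (-12) = 10
k: (-4)·3 - (-2)·2 = -12 - (-4) = -8
q × r = (-3, 10, -8)
p · (q × r) = 1·(-3) + 1·10 + 4·(-8) = -3 + 10 - 32 = -25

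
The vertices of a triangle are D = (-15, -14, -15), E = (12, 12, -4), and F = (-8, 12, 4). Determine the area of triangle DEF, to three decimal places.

354.880

DE = (27, 26, 11),  DF = (7, 26, 19)
i: 26·19 - 11·26 = 494 - 286 = 208
j: 11·7 - 27·19 = 77 - 513 = -436
k: 27·26 - 26·7 = 702 - 182 = 520
DE × DF = (208, -436, 520)
|DE × DF| = √503760 ≈ 709.7605
area = ½ · 709.7605 ≈ 354.880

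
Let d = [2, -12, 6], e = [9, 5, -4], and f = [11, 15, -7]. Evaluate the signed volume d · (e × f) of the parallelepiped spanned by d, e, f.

302

e × f:
i: 5·(-7) - (-4)·15 = -35 - (-60) = 25
j: (-4)·11 - 9·(-7) = -44 - (-63) = 19
k: 9·15 - 5·11 = 135 - 55 = 80
e × f = (25, 19, 80)
d · (e × f) = 2·25 + (-12)·19 + 6·80 = 50 - 228 + 480 = 302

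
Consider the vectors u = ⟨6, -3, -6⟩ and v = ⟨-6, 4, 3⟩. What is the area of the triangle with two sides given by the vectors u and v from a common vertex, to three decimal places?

i: (-3)·3 - (-6)·4 = -9 - (-24) = 15
j: (-6)·(-6) - 6·3 = 36 - 18 = 18
k: 6·4 - (-3)·(-6) = 24 - 18 = 6
u × v = (15, 18, 6)
|u × v| = √(15² + 18² + 6²) = √585 ≈ 24.1868
area = ½ · 24.1868 ≈ 12.093

12.093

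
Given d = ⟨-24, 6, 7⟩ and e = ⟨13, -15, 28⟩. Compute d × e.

i: 6·28 - 7·(-15) = 168 - (-105) = 273
j: 7·13 - (-24)·28 = 91 - (-672) = 763
k: (-24)·(-15) - 6·13 = 360 - 78 = 282
d × e = (273, 763, 282)

(273, 763, 282)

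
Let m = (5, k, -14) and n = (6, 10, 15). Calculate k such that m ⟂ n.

m · n = 5·6 + k·10 + (-14)·15 = -180 + 10k
Set equal to 0: 10k = 180, so k = 18.

18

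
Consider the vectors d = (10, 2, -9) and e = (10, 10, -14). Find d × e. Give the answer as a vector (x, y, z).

i: 2·(-14) - (-9)·10 = -28 - (-90) = 62
j: (-9)·10 - 10·(-14) = -90 - (-140) = 50
k: 10·10 - 2·10 = 100 - 20 = 80
d × e = (62, 50, 80)

(62, 50, 80)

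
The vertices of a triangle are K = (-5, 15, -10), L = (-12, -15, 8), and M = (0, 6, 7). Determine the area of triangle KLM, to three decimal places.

KL = (-7, -30, 18),  KM = (5, -9, 17)
i: (-30)·17 - 18·(-9) = -510 - (-162) = -348
j: 18·5 - (-7)·17 = 90 - (-119) = 209
k: (-7)·(-9) - (-30)·5 = 63 - (-150) = 213
KL × KM = (-348, 209, 213)
|KL × KM| = √210154 ≈ 458.4256
area = ½ · 458.4256 ≈ 229.213

229.213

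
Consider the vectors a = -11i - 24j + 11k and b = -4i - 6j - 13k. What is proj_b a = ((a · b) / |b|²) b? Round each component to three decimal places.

(-0.814, -1.222, -2.647)

a · b = (-11)·(-4) + (-24)·(-6) + 11·(-13) = 44 + 144 - 143 = 45
|b|² = 16 + 36 + 169 = 221
proj_b a = (45/221) · (-4, -6, -13) ≈ (-0.814, -1.222, -2.647)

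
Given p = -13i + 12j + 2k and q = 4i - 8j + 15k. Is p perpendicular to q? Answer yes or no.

p · q = (-13)·4 + 12·(-8) + 2·15 = -52 - 96 + 30 = -118
Nonzero, so the vectors are not orthogonal.

no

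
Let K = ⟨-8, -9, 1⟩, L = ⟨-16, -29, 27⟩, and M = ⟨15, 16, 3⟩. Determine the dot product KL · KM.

KL = L − K = (-8, -20, 26)
KM = M − K = (23, 25, 2)
KL · KM = (-8)·23 + (-20)·25 + 26·2 = -184 - 500 + 52 = -632

-632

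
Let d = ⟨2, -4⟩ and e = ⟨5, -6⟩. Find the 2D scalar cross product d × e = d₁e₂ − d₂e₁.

8

2·(-6) - (-4)·5 = -12 - (-20) = 8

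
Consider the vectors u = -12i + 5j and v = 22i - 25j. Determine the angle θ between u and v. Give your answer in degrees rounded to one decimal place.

154.0

u · v = (-12)·22 + 5·(-25) = -264 - 125 = -389
|u|² = 144 + 25 = 169,  |u| = √169 ≈ 13.000000
|v|² = 484 + 625 = 1109,  |v| = √1109 ≈ 33.301652
cos θ = -389 / (13.000000 · 33.301652) ≈ -0.89855
θ = arccos(-0.89855) ≈ 154.0°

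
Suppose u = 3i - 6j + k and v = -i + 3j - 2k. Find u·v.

-23

u · v = 3·(-1) + (-6)·3 + 1·(-2) = -3 - 18 - 2 = -23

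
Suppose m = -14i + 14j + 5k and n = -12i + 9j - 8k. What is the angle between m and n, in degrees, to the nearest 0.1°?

m · n = (-14)·(-12) + 14·9 + 5·(-8) = 168 + 126 - 40 = 254
|m|² = 196 + 196 + 25 = 417,  |m| = √417 ≈ 20.420578
|n|² = 144 + 81 + 64 = 289,  |n| = √289 ≈ 17.000000
cos θ = 254 / (20.420578 · 17.000000) ≈ 0.73167
θ = arccos(0.73167) ≈ 43.0°

43.0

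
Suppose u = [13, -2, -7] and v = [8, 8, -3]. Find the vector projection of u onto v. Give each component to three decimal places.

(6.365, 6.365, -2.387)

u · v = 13·8 + (-2)·8 + (-7)·(-3) = 104 - 16 + 21 = 109
|v|² = 64 + 64 + 9 = 137
proj_v u = (109/137) · (8, 8, -3) ≈ (6.365, 6.365, -2.387)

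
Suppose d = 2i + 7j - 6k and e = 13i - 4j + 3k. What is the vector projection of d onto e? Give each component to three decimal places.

d · e = 2·13 + 7·(-4) + (-6)·3 = 26 - 28 - 18 = -20
|e|² = 169 + 16 + 9 = 194
proj_e d = (-20/194) · (13, -4, 3) ≈ (-1.340, 0.412, -0.309)

(-1.340, 0.412, -0.309)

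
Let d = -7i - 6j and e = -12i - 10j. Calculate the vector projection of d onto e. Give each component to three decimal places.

d · e = (-7)·(-12) + (-6)·(-10) = 84 + 60 = 144
|e|² = 144 + 100 = 244
proj_e d = (144/244) · (-12, -10) ≈ (-7.082, -5.902)

(-7.082, -5.902)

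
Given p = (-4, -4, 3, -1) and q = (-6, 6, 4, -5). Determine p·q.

p · q = (-4)·(-6) + (-4)·6 + 3·4 + (-1)·(-5) = 24 - 24 + 12 + 5 = 17

17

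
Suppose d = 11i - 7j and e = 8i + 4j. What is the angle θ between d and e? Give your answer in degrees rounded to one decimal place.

59.0

d · e = 11·8 + (-7)·4 = 88 - 28 = 60
|d|² = 121 + 49 = 170,  |d| = √170 ≈ 13.038405
|e|² = 64 + 16 = 80,  |e| = √80 ≈ 8.944272
cos θ = 60 / (13.038405 · 8.944272) ≈ 0.51450
θ = arccos(0.51450) ≈ 59.0°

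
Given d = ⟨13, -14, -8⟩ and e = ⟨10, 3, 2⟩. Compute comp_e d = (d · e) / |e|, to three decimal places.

d · e = 13·10 + (-14)·3 + (-8)·2 = 130 - 42 - 16 = 72
|e| = √(100 + 9 + 4) = √113 ≈ 10.6301
comp_e d = 72 / √113 ≈ 6.773

6.773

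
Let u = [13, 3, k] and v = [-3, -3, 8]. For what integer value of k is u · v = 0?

u · v = 13·(-3) + 3·(-3) + k·8 = -48 + 8k
Set equal to 0: 8k = 48, so k = 6.

6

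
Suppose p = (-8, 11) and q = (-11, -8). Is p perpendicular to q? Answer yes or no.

yes

p · q = (-8)·(-11) + 11·(-8) = 88 - 88 = 0
Zero, so the vectors are orthogonal.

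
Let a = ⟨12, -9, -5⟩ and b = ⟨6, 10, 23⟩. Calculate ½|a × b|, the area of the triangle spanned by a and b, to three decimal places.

192.718

i: (-9)·23 - (-5)·10 = -207 - (-50) = -157
j: (-5)·6 - 12·23 = -30 - 276 = -306
k: 12·10 - (-9)·6 = 120 - (-54) = 174
a × b = (-157, -306, 174)
|a × b| = √((-157)² + (-306)² + 174²) = √148561 ≈ 385.4361
area = ½ · 385.4361 ≈ 192.718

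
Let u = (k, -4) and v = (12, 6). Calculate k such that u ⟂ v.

u · v = k·12 + (-4)·6 = -24 + 12k
Set equal to 0: 12k = 24, so k = 2.

2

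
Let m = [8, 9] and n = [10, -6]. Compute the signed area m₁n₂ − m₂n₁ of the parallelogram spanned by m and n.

-138

8·(-6) - 9·10 = -48 - 90 = -138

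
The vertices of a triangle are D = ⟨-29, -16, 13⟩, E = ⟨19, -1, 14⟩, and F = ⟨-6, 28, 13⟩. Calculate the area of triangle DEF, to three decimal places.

DE = (48, 15, 1),  DF = (23, 44, 0)
i: 15·0 - 1·44 = 0 - 44 = -44
j: 1·23 - 48·0 = 23 - 0 = 23
k: 48·44 - 15·23 = 2112 - 345 = 1767
DE × DF = (-44, 23, 1767)
|DE × DF| = √3124754 ≈ 1767.6974
area = ½ · 1767.6974 ≈ 883.849

883.849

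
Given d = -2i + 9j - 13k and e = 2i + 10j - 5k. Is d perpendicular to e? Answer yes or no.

d · e = (-2)·2 + 9·10 + (-13)·(-5) = -4 + 90 + 65 = 151
Nonzero, so the vectors are not orthogonal.

no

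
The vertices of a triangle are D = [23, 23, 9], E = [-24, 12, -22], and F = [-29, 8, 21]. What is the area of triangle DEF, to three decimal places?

1130.163

DE = (-47, -11, -31),  DF = (-52, -15, 12)
i: (-11)·12 - (-31)·(-15) = -132 - 465 = -597
j: (-31)·(-52) - (-47)·12 = 1612 - (-564) = 2176
k: (-47)·(-15) - (-11)·(-52) = 705 - 572 = 133
DE × DF = (-597, 2176, 133)
|DE × DF| = √5109074 ≈ 2260.3261
area = ½ · 2260.3261 ≈ 1130.163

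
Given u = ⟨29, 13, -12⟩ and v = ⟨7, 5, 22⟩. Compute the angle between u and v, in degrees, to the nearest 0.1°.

89.7

u · v = 29·7 + 13·5 + (-12)·22 = 203 + 65 - 264 = 4
|u|² = 841 + 169 + 144 = 1154,  |u| = √1154 ≈ 33.970576
|v|² = 49 + 25 + 484 = 558,  |v| = √558 ≈ 23.622024
cos θ = 4 / (33.970576 · 23.622024) ≈ 0.00498
θ = arccos(0.00498) ≈ 89.7°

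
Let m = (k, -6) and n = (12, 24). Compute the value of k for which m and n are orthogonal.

12

m · n = k·12 + (-6)·24 = -144 + 12k
Set equal to 0: 12k = 144, so k = 12.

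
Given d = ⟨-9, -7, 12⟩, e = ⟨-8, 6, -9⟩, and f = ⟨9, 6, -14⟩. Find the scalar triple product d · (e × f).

e × f:
i: 6·(-14) - (-9)·6 = -84 - (-54) = -30
j: (-9)·9 - (-8)·(-14) = -81 - 112 = -193
k: (-8)·6 - 6·9 = -48 - 54 = -102
e × f = (-30, -193, -102)
d · (e × f) = (-9)·(-30) + (-7)·(-193) + 12·(-102) = 270 + 1351 - 1224 = 397

397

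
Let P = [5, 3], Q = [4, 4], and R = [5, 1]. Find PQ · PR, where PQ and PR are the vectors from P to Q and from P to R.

-2

PQ = Q − P = (-1, 1)
PR = R − P = (0, -2)
PQ · PR = (-1)·0 + 1·(-2) = 0 - 2 = -2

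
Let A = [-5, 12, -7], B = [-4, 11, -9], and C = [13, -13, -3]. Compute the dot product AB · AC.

35

AB = B − A = (1, -1, -2)
AC = C − A = (18, -25, 4)
AB · AC = 1·18 + (-1)·(-25) + (-2)·4 = 18 + 25 - 8 = 35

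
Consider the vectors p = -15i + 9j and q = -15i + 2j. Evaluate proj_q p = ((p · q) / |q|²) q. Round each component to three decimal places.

p · q = (-15)·(-15) + 9·2 = 225 + 18 = 243
|q|² = 225 + 4 = 229
proj_q p = (243/229) · (-15, 2) ≈ (-15.917, 2.122)

(-15.917, 2.122)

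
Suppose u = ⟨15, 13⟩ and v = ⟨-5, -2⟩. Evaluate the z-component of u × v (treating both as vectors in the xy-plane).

35

15·(-2) - 13·(-5) = -30 - (-65) = 35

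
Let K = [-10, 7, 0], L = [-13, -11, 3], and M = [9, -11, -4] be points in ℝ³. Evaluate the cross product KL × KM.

(126, 45, 396)

KL = (-3, -18, 3)
KM = (19, -18, -4)
i: (-18)·(-4) - 3·(-18) = 72 - (-54) = 126
j: 3·19 - (-3)·(-4) = 57 - 12 = 45
k: (-3)·(-18) - (-18)·19 = 54 - (-342) = 396
KL × KM = (126, 45, 396)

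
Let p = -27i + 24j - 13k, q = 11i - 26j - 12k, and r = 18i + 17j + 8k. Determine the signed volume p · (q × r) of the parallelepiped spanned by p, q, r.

-15703

q × r:
i: (-26)·8 - (-12)·17 = -208 - (-204) = -4
j: (-12)·18 - 11·8 = -216 - 88 = -304
k: 11·17 - (-26)·18 = 187 - (-468) = 655
q × r = (-4, -304, 655)
p · (q × r) = (-27)·(-4) + 24·(-304) + (-13)·655 = 108 - 7296 - 8515 = -15703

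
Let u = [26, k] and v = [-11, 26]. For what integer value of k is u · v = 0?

u · v = 26·(-11) + k·26 = -286 + 26k
Set equal to 0: 26k = 286, so k = 11.

11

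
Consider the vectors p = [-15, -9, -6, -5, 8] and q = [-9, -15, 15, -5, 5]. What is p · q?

245

p · q = (-15)·(-9) + (-9)·(-15) + (-6)·15 + (-5)·(-5) + 8·5 = 135 + 135 - 90 + 25 + 40 = 245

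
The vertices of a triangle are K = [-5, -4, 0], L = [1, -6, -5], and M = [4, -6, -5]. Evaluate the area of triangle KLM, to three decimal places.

KL = (6, -2, -5),  KM = (9, -2, -5)
i: (-2)·(-5) - (-5)·(-2) = 10 - 10 = 0
j: (-5)·9 - 6·(-5) = -45 - (-30) = -15
k: 6·(-2) - (-2)·9 = -12 - (-18) = 6
KL × KM = (0, -15, 6)
|KL × KM| = √261 ≈ 16.1555
area = ½ · 16.1555 ≈ 8.078

8.078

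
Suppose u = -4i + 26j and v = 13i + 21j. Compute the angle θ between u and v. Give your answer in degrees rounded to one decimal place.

40.5

u · v = (-4)·13 + 26·21 = -52 + 546 = 494
|u|² = 16 + 676 = 692,  |u| = √692 ≈ 26.305893
|v|² = 169 + 441 = 610,  |v| = √610 ≈ 24.698178
cos θ = 494 / (26.305893 · 24.698178) ≈ 0.76034
θ = arccos(0.76034) ≈ 40.5°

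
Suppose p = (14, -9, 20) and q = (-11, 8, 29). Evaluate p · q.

354

p · q = 14·(-11) + (-9)·8 + 20·29 = -154 - 72 + 580 = 354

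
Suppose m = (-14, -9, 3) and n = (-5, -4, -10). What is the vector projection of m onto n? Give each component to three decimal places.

m · n = (-14)·(-5) + (-9)·(-4) + 3·(-10) = 70 + 36 - 30 = 76
|n|² = 25 + 16 + 100 = 141
proj_n m = (76/141) · (-5, -4, -10) ≈ (-2.695, -2.156, -5.390)

(-2.695, -2.156, -5.390)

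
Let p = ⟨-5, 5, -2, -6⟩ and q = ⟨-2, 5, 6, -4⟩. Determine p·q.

p · q = (-5)·(-2) + 5·5 + (-2)·6 + (-6)·(-4) = 10 + 25 - 12 + 24 = 47

47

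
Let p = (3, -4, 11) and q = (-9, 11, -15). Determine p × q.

(-61, -54, -3)

i: (-4)·(-15) - 11·11 = 60 - 121 = -61
j: 11·(-9) - 3·(-15) = -99 - (-45) = -54
k: 3·11 - (-4)·(-9) = 33 - 36 = -3
p × q = (-61, -54, -3)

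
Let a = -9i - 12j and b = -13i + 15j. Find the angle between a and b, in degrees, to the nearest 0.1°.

102.2

a · b = (-9)·(-13) + (-12)·15 = 117 - 180 = -63
|a|² = 81 + 144 = 225,  |a| = √225 ≈ 15.000000
|b|² = 169 + 225 = 394,  |b| = √394 ≈ 19.849433
cos θ = -63 / (15.000000 · 19.849433) ≈ -0.21159
θ = arccos(-0.21159) ≈ 102.2°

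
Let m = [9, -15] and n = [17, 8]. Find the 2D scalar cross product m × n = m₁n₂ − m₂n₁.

9·8 - (-15)·17 = 72 - (-255) = 327

327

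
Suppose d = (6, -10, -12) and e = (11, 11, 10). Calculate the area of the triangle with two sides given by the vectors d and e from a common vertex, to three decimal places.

i: (-10)·10 - (-12)·11 = -100 - (-132) = 32
j: (-12)·11 - 6·10 = -132 - 60 = -192
k: 6·11 - (-10)·11 = 66 - (-110) = 176
d × e = (32, -192, 176)
|d × e| = √(32² + (-192)² + 176²) = √68864 ≈ 262.4195
area = ½ · 262.4195 ≈ 131.210

131.210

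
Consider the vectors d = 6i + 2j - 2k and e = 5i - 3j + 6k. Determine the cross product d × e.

i: 2·6 - (-2)·(-3) = 12 - 6 = 6
j: (-2)·5 - 6·6 = -10 - 36 = -46
k: 6·(-3) - 2·5 = -18 - 10 = -28
d × e = (6, -46, -28)

(6, -46, -28)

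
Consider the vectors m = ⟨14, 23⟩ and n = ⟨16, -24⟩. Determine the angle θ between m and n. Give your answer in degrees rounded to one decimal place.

m · n = 14·16 + 23·(-24) = 224 - 552 = -328
|m|² = 196 + 529 = 725,  |m| = √725 ≈ 26.925824
|n|² = 256 + 576 = 832,  |n| = √832 ≈ 28.844410
cos θ = -328 / (26.925824 · 28.844410) ≈ -0.42232
θ = arccos(-0.42232) ≈ 115.0°

115.0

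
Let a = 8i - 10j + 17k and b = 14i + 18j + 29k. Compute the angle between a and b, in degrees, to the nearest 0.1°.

57.2

a · b = 8·14 + (-10)·18 + 17·29 = 112 - 180 + 493 = 425
|a|² = 64 + 100 + 289 = 453,  |a| = √453 ≈ 21.283797
|b|² = 196 + 324 + 841 = 1361,  |b| = √1361 ≈ 36.891733
cos θ = 425 / (21.283797 · 36.891733) ≈ 0.54127
θ = arccos(0.54127) ≈ 57.2°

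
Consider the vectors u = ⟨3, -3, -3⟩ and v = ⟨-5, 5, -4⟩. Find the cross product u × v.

(27, 27, 0)

i: (-3)·(-4) - (-3)·5 = 12 - (-15) = 27
j: (-3)·(-5) - 3·(-4) = 15 - (-12) = 27
k: 3·5 - (-3)·(-5) = 15 - 15 = 0
u × v = (27, 27, 0)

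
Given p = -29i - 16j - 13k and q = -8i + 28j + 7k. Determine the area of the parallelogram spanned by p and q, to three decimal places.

i: (-16)·7 - (-13)·28 = -112 - (-364) = 252
j: (-13)·(-8) - (-29)·7 = 104 - (-203) = 307
k: (-29)·28 - (-16)·(-8) = -812 - 128 = -940
p × q = (252, 307, -940)
|p × q| = √(252² + 307² + (-940)²) = √1041353 ≈ 1020.4670

1020.467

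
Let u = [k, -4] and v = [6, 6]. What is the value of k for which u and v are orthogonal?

4

u · v = k·6 + (-4)·6 = -24 + 6k
Set equal to 0: 6k = 24, so k = 4.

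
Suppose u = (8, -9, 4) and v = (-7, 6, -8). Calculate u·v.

-142

u · v = 8·(-7) + (-9)·6 + 4·(-8) = -56 - 54 - 32 = -142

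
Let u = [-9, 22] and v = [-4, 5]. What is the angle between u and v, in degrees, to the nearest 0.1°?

16.4

u · v = (-9)·(-4) + 22·5 = 36 + 110 = 146
|u|² = 81 + 484 = 565,  |u| = √565 ≈ 23.769729
|v|² = 16 + 25 = 41,  |v| = √41 ≈ 6.403124
cos θ = 146 / (23.769729 · 6.403124) ≈ 0.95926
θ = arccos(0.95926) ≈ 16.4°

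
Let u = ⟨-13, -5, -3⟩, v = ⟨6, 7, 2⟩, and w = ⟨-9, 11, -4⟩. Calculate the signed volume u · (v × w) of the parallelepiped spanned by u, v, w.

v × w:
i: 7·(-4) - 2·11 = -28 - 22 = -50
j: 2·(-9) - 6·(-4) = -18 - (-24) = 6
k: 6·11 - 7·(-9) = 66 - (-63) = 129
v × w = (-50, 6, 129)
u · (v × w) = (-13)·(-50) + (-5)·6 + (-3)·129 = 650 - 30 - 387 = 233

233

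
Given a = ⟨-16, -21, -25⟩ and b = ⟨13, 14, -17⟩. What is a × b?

(707, -597, 49)

i: (-21)·(-17) - (-25)·14 = 357 - (-350) = 707
j: (-25)·13 - (-16)·(-17) = -325 - 272 = -597
k: (-16)·14 - (-21)·13 = -224 - (-273) = 49
a × b = (707, -597, 49)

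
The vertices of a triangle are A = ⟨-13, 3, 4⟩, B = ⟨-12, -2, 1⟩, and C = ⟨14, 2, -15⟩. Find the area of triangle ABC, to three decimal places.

AB = (1, -5, -3),  AC = (27, -1, -19)
i: (-5)·(-19) - (-3)·(-1) = 95 - 3 = 92
j: (-3)·27 - 1·(-19) = -81 - (-19) = -62
k: 1·(-1) - (-5)·27 = -1 - (-135) = 134
AB × AC = (92, -62, 134)
|AB × AC| = √30264 ≈ 173.9655
area = ½ · 173.9655 ≈ 86.983

86.983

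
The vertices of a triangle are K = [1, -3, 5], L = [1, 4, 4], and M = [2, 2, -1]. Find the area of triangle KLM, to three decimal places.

KL = (0, 7, -1),  KM = (1, 5, -6)
i: 7·(-6) - (-1)·5 = -42 - (-5) = -37
j: (-1)·1 - 0·(-6) = -1 - 0 = -1
k: 0·5 - 7·1 = 0 - 7 = -7
KL × KM = (-37, -1, -7)
|KL × KM| = √1419 ≈ 37.6696
area = ½ · 37.6696 ≈ 18.835

18.835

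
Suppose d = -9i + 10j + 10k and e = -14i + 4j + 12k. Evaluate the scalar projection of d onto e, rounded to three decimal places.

15.158

d · e = (-9)·(-14) + 10·4 + 10·12 = 126 + 40 + 120 = 286
|e| = √(196 + 16 + 144) = √356 ≈ 18.8680
comp_e d = 286 / √356 ≈ 15.158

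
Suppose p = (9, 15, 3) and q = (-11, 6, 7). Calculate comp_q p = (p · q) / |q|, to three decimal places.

0.836

p · q = 9·(-11) + 15·6 + 3·7 = -99 + 90 + 21 = 12
|q| = √(121 + 36 + 49) = √206 ≈ 14.3527
comp_q p = 12 / √206 ≈ 0.836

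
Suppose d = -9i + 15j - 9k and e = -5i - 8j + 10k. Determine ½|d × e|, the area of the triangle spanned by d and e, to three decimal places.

i: 15·10 - (-9)·(-8) = 150 - 72 = 78
j: (-9)·(-5) - (-9)·10 = 45 - (-90) = 135
k: (-9)·(-8) - 15·(-5) = 72 - (-75) = 147
d × e = (78, 135, 147)
|d × e| = √(78² + 135² + 147²) = √45918 ≈ 214.2849
area = ½ · 214.2849 ≈ 107.142

107.142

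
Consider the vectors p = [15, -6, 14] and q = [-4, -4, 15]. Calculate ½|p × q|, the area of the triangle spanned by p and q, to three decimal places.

147.625

i: (-6)·15 - 14·(-4) = -90 - (-56) = -34
j: 14·(-4) - 15·15 = -56 - 225 = -281
k: 15·(-4) - (-6)·(-4) = -60 - 24 = -84
p × q = (-34, -281, -84)
|p × q| = √((-34)² + (-281)² + (-84)²) = √87173 ≈ 295.2507
area = ½ · 295.2507 ≈ 147.625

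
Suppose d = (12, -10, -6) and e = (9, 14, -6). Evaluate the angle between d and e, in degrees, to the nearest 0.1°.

d · e = 12·9 + (-10)·14 + (-6)·(-6) = 108 - 140 + 36 = 4
|d|² = 144 + 100 + 36 = 280,  |d| = √280 ≈ 16.733201
|e|² = 81 + 196 + 36 = 313,  |e| = √313 ≈ 17.691806
cos θ = 4 / (16.733201 · 17.691806) ≈ 0.01351
θ = arccos(0.01351) ≈ 89.2°

89.2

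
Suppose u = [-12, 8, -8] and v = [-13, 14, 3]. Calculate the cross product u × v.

(136, 140, -64)

i: 8·3 - (-8)·14 = 24 - (-112) = 136
j: (-8)·(-13) - (-12)·3 = 104 - (-36) = 140
k: (-12)·14 - 8·(-13) = -168 - (-104) = -64
u × v = (136, 140, -64)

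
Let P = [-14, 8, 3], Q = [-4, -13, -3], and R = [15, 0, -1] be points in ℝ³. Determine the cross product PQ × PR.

PQ = (10, -21, -6)
PR = (29, -8, -4)
i: (-21)·(-4) - (-6)·(-8) = 84 - 48 = 36
j: (-6)·29 - 10·(-4) = -174 - (-40) = -134
k: 10·(-8) - (-21)·29 = -80 - (-609) = 529
PQ × PR = (36, -134, 529)

(36, -134, 529)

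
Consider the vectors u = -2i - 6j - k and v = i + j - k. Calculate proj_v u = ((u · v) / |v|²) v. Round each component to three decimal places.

u · v = (-2)·1 + (-6)·1 + (-1)·(-1) = -2 - 6 + 1 = -7
|v|² = 1 + 1 + 1 = 3
proj_v u = (-7/3) · (1, 1, -1) ≈ (-2.333, -2.333, 2.333)

(-2.333, -2.333, 2.333)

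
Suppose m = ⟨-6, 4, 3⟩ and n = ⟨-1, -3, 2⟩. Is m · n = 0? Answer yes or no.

yes

m · n = (-6)·(-1) + 4·(-3) + 3·2 = 6 - 12 + 6 = 0
Zero, so the vectors are orthogonal.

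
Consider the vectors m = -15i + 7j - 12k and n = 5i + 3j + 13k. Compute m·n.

-210

m · n = (-15)·5 + 7·3 + (-12)·13 = -75 + 21 - 156 = -210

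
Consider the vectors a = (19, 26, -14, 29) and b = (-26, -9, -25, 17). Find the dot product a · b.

a · b = 19·(-26) + 26·(-9) + (-14)·(-25) + 29·17 = -494 - 234 + 350 + 493 = 115

115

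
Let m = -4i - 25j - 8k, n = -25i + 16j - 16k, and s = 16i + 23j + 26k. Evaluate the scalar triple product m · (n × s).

-6338

n × s:
i: 16·26 - (-16)·23 = 416 - (-368) = 784
j: (-16)·16 - (-25)·26 = -256 - (-650) = 394
k: (-25)·23 - 16·16 = -575 - 256 = -831
n × s = (784, 394, -831)
m · (n × s) = (-4)·784 + (-25)·394 + (-8)·(-831) = -3136 - 9850 + 6648 = -6338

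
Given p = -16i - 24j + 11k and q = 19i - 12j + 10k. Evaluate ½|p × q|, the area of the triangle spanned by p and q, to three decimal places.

376.739

i: (-24)·10 - 11·(-12) = -240 - (-132) = -108
j: 11·19 - (-16)·10 = 209 - (-160) = 369
k: (-16)·(-12) - (-24)·19 = 192 - (-456) = 648
p × q = (-108, 369, 648)
|p × q| = √((-108)² + 369² + 648²) = √567729 ≈ 753.4779
area = ½ · 753.4779 ≈ 376.739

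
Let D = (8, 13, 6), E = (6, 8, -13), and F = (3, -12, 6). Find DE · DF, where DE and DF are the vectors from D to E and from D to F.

135

DE = E − D = (-2, -5, -19)
DF = F − D = (-5, -25, 0)
DE · DF = (-2)·(-5) + (-5)·(-25) + (-19)·0 = 10 + 125 + 0 = 135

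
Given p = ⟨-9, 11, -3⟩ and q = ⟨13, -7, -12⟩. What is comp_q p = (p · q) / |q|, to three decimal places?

-8.304

p · q = (-9)·13 + 11·(-7) + (-3)·(-12) = -117 - 77 + 36 = -158
|q| = √(169 + 49 + 144) = √362 ≈ 19.0263
comp_q p = -158 / √362 ≈ -8.304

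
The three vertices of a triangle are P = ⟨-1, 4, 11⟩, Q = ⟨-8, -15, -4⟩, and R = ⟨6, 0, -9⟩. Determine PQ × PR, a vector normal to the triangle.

(320, -245, 161)

PQ = (-7, -19, -15)
PR = (7, -4, -20)
i: (-19)·(-20) - (-15)·(-4) = 380 - 60 = 320
j: (-15)·7 - (-7)·(-20) = -105 - 140 = -245
k: (-7)·(-4) - (-19)·7 = 28 - (-133) = 161
PQ × PR = (320, -245, 161)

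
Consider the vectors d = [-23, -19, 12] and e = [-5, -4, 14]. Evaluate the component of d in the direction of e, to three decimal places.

d · e = (-23)·(-5) + (-19)·(-4) + 12·14 = 115 + 76 + 168 = 359
|e| = √(25 + 16 + 196) = √237 ≈ 15.3948
comp_e d = 359 / √237 ≈ 23.320

23.320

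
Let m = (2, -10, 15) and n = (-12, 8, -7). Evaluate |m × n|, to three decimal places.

i: (-10)·(-7) - 15·8 = 70 - 120 = -50
j: 15·(-12) - 2·(-7) = -180 - (-14) = -166
k: 2·8 - (-10)·(-12) = 16 - 120 = -104
m × n = (-50, -166, -104)
|m × n| = √((-50)² + (-166)² + (-104)²) = √40872 ≈ 202.1682

202.168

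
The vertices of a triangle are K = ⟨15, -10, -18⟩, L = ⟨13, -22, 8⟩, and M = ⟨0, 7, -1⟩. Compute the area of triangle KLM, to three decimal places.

384.008

KL = (-2, -12, 26),  KM = (-15, 17, 17)
i: (-12)·17 - 26·17 = -204 - 442 = -646
j: 26·(-15) - (-2)·17 = -390 - (-34) = -356
k: (-2)·17 - (-12)·(-15) = -34 - 180 = -214
KL × KM = (-646, -356, -214)
|KL × KM| = √589848 ≈ 768.0156
area = ½ · 768.0156 ≈ 384.008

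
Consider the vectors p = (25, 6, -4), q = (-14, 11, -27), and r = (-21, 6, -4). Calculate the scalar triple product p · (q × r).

5428

q × r:
i: 11·(-4) - (-27)·6 = -44 - (-162) = 118
j: (-27)·(-21) - (-14)·(-4) = 567 - 56 = 511
k: (-14)·6 - 11·(-21) = -84 - (-231) = 147
q × r = (118, 511, 147)
p · (q × r) = 25·118 + 6·511 + (-4)·147 = 2950 + 3066 - 588 = 5428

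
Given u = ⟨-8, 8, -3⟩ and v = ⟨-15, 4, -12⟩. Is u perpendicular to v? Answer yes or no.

u · v = (-8)·(-15) + 8·4 + (-3)·(-12) = 120 + 32 + 36 = 188
Nonzero, so the vectors are not orthogonal.

no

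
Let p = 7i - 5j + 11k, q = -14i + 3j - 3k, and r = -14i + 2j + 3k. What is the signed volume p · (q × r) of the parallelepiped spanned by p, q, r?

q × r:
i: 3·3 - (-3)·2 = 9 - (-6) = 15
j: (-3)·(-14) - (-14)·3 = 42 - (-42) = 84
k: (-14)·2 - 3·(-14) = -28 - (-42) = 14
q × r = (15, 84, 14)
p · (q × r) = 7·15 + (-5)·84 + 11·14 = 105 - 420 + 154 = -161

-161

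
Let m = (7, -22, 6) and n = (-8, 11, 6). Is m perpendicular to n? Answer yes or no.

no

m · n = 7·(-8) + (-22)·11 + 6·6 = -56 - 242 + 36 = -262
Nonzero, so the vectors are not orthogonal.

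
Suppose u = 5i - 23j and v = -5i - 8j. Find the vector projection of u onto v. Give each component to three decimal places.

u · v = 5·(-5) + (-23)·(-8) = -25 + 184 = 159
|v|² = 25 + 64 = 89
proj_v u = (159/89) · (-5, -8) ≈ (-8.933, -14.292)

(-8.933, -14.292)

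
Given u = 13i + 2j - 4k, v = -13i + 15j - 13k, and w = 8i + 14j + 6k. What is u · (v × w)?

v × w:
i: 15·6 - (-13)·14 = 90 - (-182) = 272
j: (-13)·8 - (-13)·6 = -104 - (-78) = -26
k: (-13)·14 - 15·8 = -182 - 120 = -302
v × w = (272, -26, -302)
u · (v × w) = 13·272 + 2·(-26) + (-4)·(-302) = 3536 - 52 + 1208 = 4692

4692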